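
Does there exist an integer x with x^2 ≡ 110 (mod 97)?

no

(110/97)
  = (13/97)    [110 ≡ 13 mod 97]
  = (97/13)    [QR: 13 ≡ 1 mod 4, sign kept]
  = (6/13)    [97 ≡ 6 mod 13]
  = -(3/13)    [13 ≡ 5 mod 8 ⇒ (2/13) = -1]
  = -(13/3)    [QR: 13 ≡ 1 mod 4, sign kept]
  = -(1/3)    [13 ≡ 1 mod 3]
  = -1    [(1/3) = 1]
(110/97) = -1, and 97 is prime, so 110 is not a quadratic residue mod 97.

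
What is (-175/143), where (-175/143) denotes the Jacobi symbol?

(-175/143)
  = (111/143)    [-175 ≡ 111 mod 143]
  = -(143/111)    [QR: both ≡ 3 mod 4, sign flips]
  = -(32/111)    [143 ≡ 32 mod 111]
  = -(1/111)    [111 ≡ 7 mod 8 ⇒ (2/111)^5 = +1]
  = -1    [(1/111) = 1]

-1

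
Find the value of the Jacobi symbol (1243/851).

(1243/851)
  = (392/851)    [1243 ≡ 392 mod 851]
  = -(49/851)    [851 ≡ 3 mod 8 ⇒ (2/851)^3 = -1]
  = -(851/49)    [QR: 49 ≡ 1 mod 4, sign kept]
  = -(18/49)    [851 ≡ 18 mod 49]
  = -(9/49)    [49 ≡ 1 mod 8 ⇒ (2/49) = +1]
  = -(49/9)    [QR: 9 ≡ 1 mod 4, sign kept]
  = -(4/9)    [49 ≡ 4 mod 9]
  = -(1/9)    [9 ≡ 1 mod 8 ⇒ (2/9)^2 = +1]
  = -1    [(1/9) = 1]

-1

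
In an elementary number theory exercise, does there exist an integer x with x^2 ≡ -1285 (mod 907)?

yes

(-1285/907)
  = (529/907)    [-1285 ≡ 529 mod 907]
  = (907/529)    [QR: 529 ≡ 1 mod 4, sign kept]
  = (378/529)    [907 ≡ 378 mod 529]
  = (189/529)    [529 ≡ 1 mod 8 ⇒ (2/529) = +1]
  = (529/189)    [QR: 189 ≡ 1 mod 4, sign kept]
  = (151/189)    [529 ≡ 151 mod 189]
  = (189/151)    [QR: 189 ≡ 1 mod 4, sign kept]
  = (38/151)    [189 ≡ 38 mod 151]
  = (19/151)    [151 ≡ 7 mod 8 ⇒ (2/151) = +1]
  = -(151/19)    [QR: both ≡ 3 mod 4, sign flips]
  = -(18/19)    [151 ≡ 18 mod 19]
  = (9/19)    [19 ≡ 3 mod 8 ⇒ (2/19) = -1]
  = (19/9)    [QR: 9 ≡ 1 mod 4, sign kept]
  = (1/9)    [19 ≡ 1 mod 9]
  = 1    [(1/9) = 1]
(-1285/907) = 1, and 907 is prime, so -1285 is a quadratic residue mod 907.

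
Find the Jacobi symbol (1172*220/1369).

By multiplicativity, (1172·220/1369) = (1172/1369)·(220/1369).
First factor (1172/1369):
Factor out 2: 1172 = 2^2·293. Since 1369 ≡ 1 (mod 8), (2/1369) = +1, and (2/1369)^2 = +1. Now have (293/1369).
293 ≡ 1 (mod 4), so quadratic reciprocity gives (293/1369) = (1369/293). Reduce: 1369 ≡ 197 (mod 293). Now have (197/293).
197 ≡ 1 (mod 4), so quadratic reciprocity gives (197/293) = (293/197). Reduce: 293 ≡ 96 (mod 197). Now have (96/197).
Factor out 2: 96 = 2^5·3. Since 197 ≡ 5 (mod 8), (2/197) = -1, and (2/197)^5 = -1. Now have -(3/197).
197 ≡ 1 (mod 4), so quadratic reciprocity gives (3/197) = (197/3). Reduce: 197 ≡ 2 (mod 3). Now have -(2/3).
Factor out 2: 2 = 2. Since 3 ≡ 3 (mod 8), (2/3) = -1. Now have (1/3).
(1/3) = 1. Collecting the sign factors: 1.
Second factor (220/1369):
Factor out 2: 220 = 2^2·55. Since 1369 ≡ 1 (mod 8), (2/1369) = +1, and (2/1369)^2 = +1. Now have (55/1369).
1369 ≡ 1 (mod 4), so quadratic reciprocity gives (55/1369) = (1369/55). Reduce: 1369 ≡ 49 (mod 55). Now have (49/55).
49 ≡ 1 (mod 4), so quadratic reciprocity gives (49/55) = (55/49). Reduce: 55 ≡ 6 (mod 49). Now have (6/49).
Factor out 2: 6 = 2·3. Since 49 ≡ 1 (mod 8), (2/49) = +1. Now have (3/49).
49 ≡ 1 (mod 4), so quadratic reciprocity gives (3/49) = (49/3). Reduce: 49 ≡ 1 (mod 3). Now have (1/3).
(1/3) = 1. Collecting the sign factors: 1.
Product: (1)·(1) = 1.

1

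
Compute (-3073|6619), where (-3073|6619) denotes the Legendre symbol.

(-3073|6619)
  = (3546|6619)    [-3073 ≡ 3546 mod 6619]
  = -(1773|6619)    [6619 ≡ 3 mod 8 ⇒ (2|6619) = -1]
  = -(6619|1773)    [QR: 1773 ≡ 1 mod 4, sign kept]
  = -(1300|1773)    [6619 ≡ 1300 mod 1773]
  = -(325|1773)    [1773 ≡ 5 mod 8 ⇒ (2|1773)^2 = +1]
  = -(1773|325)    [QR: 325 ≡ 1 mod 4, sign kept]
  = -(148|325)    [1773 ≡ 148 mod 325]
  = -(37|325)    [325 ≡ 5 mod 8 ⇒ (2|325)^2 = +1]
  = -(325|37)    [QR: 37 ≡ 1 mod 4, sign kept]
  = -(29|37)    [325 ≡ 29 mod 37]
  = -(37|29)    [QR: 29 ≡ 1 mod 4, sign kept]
  = -(8|29)    [37 ≡ 8 mod 29]
  = (1|29)    [29 ≡ 5 mod 8 ⇒ (2|29)^3 = -1]
  = 1    [(1|29) = 1]

1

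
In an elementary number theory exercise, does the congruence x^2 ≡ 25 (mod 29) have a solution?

yes

25 ≡ 1 (mod 4), so quadratic reciprocity gives (25/29) = (29/25). Reduce: 29 ≡ 4 (mod 25). Now have (4/25).
Factor out 2: 4 = 2^2. Since 25 ≡ 1 (mod 8), (2/25) = +1, and (2/25)^2 = +1. Now have (1/25).
(1/25) = 1. Collecting the sign factors: 1.
(25/29) = 1, and 29 is prime, so 25 is a quadratic residue mod 29.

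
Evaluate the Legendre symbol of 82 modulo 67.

1

(82/67)
  = (15/67)    [82 ≡ 15 mod 67]
  = -(67/15)    [QR: both ≡ 3 mod 4, sign flips]
  = -(7/15)    [67 ≡ 7 mod 15]
  = (15/7)    [QR: both ≡ 3 mod 4, sign flips]
  = (1/7)    [15 ≡ 1 mod 7]
  = 1    [(1/7) = 1]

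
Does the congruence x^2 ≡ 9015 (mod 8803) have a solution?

Reduce the numerator: 9015 ≡ 212 (mod 8803), so (9015|8803) = (212|8803).
Factor out 2: 212 = 2^2·53. Since 8803 ≡ 3 (mod 8), (2|8803) = -1, and (2|8803)^2 = +1. Now have (53|8803).
53 ≡ 1 (mod 4), so quadratic reciprocity gives (53|8803) = (8803|53). Reduce: 8803 ≡ 5 (mod 53). Now have (5|53).
5 ≡ 1 (mod 4), so quadratic reciprocity gives (5|53) = (53|5). Reduce: 53 ≡ 3 (mod 5). Now have (3|5).
5 ≡ 1 (mod 4), so quadratic reciprocity gives (3|5) = (5|3). Reduce: 5 ≡ 2 (mod 3). Now have (2|3).
Factor out 2: 2 = 2. Since 3 ≡ 3 (mod 8), (2|3) = -1. Now have -(1|3).
(1|3) = 1. Collecting the sign factors: -1.
The Legendre symbol is -1, so x^2 ≡ 9015 (mod 8803) has no solution.

no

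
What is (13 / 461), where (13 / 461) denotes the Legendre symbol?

(13 / 461)
  = (461 / 13)    [QR: 13 ≡ 1 mod 4, sign kept]
  = (6 / 13)    [461 ≡ 6 mod 13]
  = -(3 / 13)    [13 ≡ 5 mod 8 ⇒ (2 / 13) = -1]
  = -(13 / 3)    [QR: 13 ≡ 1 mod 4, sign kept]
  = -(1 / 3)    [13 ≡ 1 mod 3]
  = -1    [(1 / 3) = 1]

-1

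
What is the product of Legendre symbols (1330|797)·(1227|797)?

1

By multiplicativity, (1330·1227|797) = (1330|797)·(1227|797).
First factor (1330|797):
Reduce the numerator: 1330 ≡ 533 (mod 797), so (1330|797) = (533|797).
533 ≡ 1 (mod 4), so quadratic reciprocity gives (533|797) = (797|533). Reduce: 797 ≡ 264 (mod 533). Now have (264|533).
Factor out 2: 264 = 2^3·33. Since 533 ≡ 5 (mod 8), (2|533) = -1, and (2|533)^3 = -1. Now have -(33|533).
33 ≡ 1 (mod 4), so quadratic reciprocity gives (33|533) = (533|33). Reduce: 533 ≡ 5 (mod 33). Now have -(5|33).
5 ≡ 1 (mod 4), so quadratic reciprocity gives (5|33) = (33|5). Reduce: 33 ≡ 3 (mod 5). Now have -(3|5).
5 ≡ 1 (mod 4), so quadratic reciprocity gives (3|5) = (5|3). Reduce: 5 ≡ 2 (mod 3). Now have -(2|3).
Factor out 2: 2 = 2. Since 3 ≡ 3 (mod 8), (2|3) = -1. Now have (1|3).
(1|3) = 1. Collecting the sign factors: 1.
Second factor (1227|797):
Reduce the numerator: 1227 ≡ 430 (mod 797), so (1227|797) = (430|797).
Factor out 2: 430 = 2·215. Since 797 ≡ 5 (mod 8), (2|797) = -1. Now have -(215|797).
797 ≡ 1 (mod 4), so quadratic reciprocity gives (215|797) = (797|215). Reduce: 797 ≡ 152 (mod 215). Now have -(152|215).
Factor out 2: 152 = 2^3·19. Since 215 ≡ 7 (mod 8), (2|215) = +1, and (2|215)^3 = +1. Now have -(19|215).
Both 19 ≡ 3 and 215 ≡ 3 (mod 4), so reciprocity gives (19|215) = -(215|19). Reduce: 215 ≡ 6 (mod 19). Now have (6|19).
Factor out 2: 6 = 2·3. Since 19 ≡ 3 (mod 8), (2|19) = -1. Now have -(3|19).
Both 3 ≡ 3 and 19 ≡ 3 (mod 4), so reciprocity gives (3|19) = -(19|3). Reduce: 19 ≡ 1 (mod 3). Now have (1|3).
(1|3) = 1. Collecting the sign factors: 1.
Product: (1)·(1) = 1.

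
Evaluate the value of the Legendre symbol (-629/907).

-1

Reduce the numerator: -629 ≡ 278 (mod 907), so (-629/907) = (278/907).
Factor out 2: 278 = 2·139. Since 907 ≡ 3 (mod 8), (2/907) = -1. Now have -(139/907).
Both 139 ≡ 3 and 907 ≡ 3 (mod 4), so reciprocity gives (139/907) = -(907/139). Reduce: 907 ≡ 73 (mod 139). Now have (73/139).
73 ≡ 1 (mod 4), so quadratic reciprocity gives (73/139) = (139/73). Reduce: 139 ≡ 66 (mod 73). Now have (66/73).
Factor out 2: 66 = 2·33. Since 73 ≡ 1 (mod 8), (2/73) = +1. Now have (33/73).
33 ≡ 1 (mod 4), so quadratic reciprocity gives (33/73) = (73/33). Reduce: 73 ≡ 7 (mod 33). Now have (7/33).
33 ≡ 1 (mod 4), so quadratic reciprocity gives (7/33) = (33/7). Reduce: 33 ≡ 5 (mod 7). Now have (5/7).
5 ≡ 1 (mod 4), so quadratic reciprocity gives (5/7) = (7/5). Reduce: 7 ≡ 2 (mod 5). Now have (2/5).
Factor out 2: 2 = 2. Since 5 ≡ 5 (mod 8), (2/5) = -1. Now have -(1/5).
(1/5) = 1. Collecting the sign factors: -1.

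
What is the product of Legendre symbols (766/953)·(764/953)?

1

By multiplicativity, (766·764/953) = (766/953)·(764/953).
First factor (766/953):
(766/953)
  = (383/953)    [953 ≡ 1 mod 8 ⇒ (2/953) = +1]
  = (953/383)    [QR: 953 ≡ 1 mod 4, sign kept]
  = (187/383)    [953 ≡ 187 mod 383]
  = -(383/187)    [QR: both ≡ 3 mod 4, sign flips]
  = -(9/187)    [383 ≡ 9 mod 187]
  = -(187/9)    [QR: 9 ≡ 1 mod 4, sign kept]
  = -(7/9)    [187 ≡ 7 mod 9]
  = -(9/7)    [QR: 9 ≡ 1 mod 4, sign kept]
  = -(2/7)    [9 ≡ 2 mod 7]
  = -(1/7)    [7 ≡ 7 mod 8 ⇒ (2/7) = +1]
  = -1    [(1/7) = 1]
Second factor (764/953):
(764/953)
  = (191/953)    [953 ≡ 1 mod 8 ⇒ (2/953)^2 = +1]
  = (953/191)    [QR: 953 ≡ 1 mod 4, sign kept]
  = (189/191)    [953 ≡ 189 mod 191]
  = (191/189)    [QR: 189 ≡ 1 mod 4, sign kept]
  = (2/189)    [191 ≡ 2 mod 189]
  = -(1/189)    [189 ≡ 5 mod 8 ⇒ (2/189) = -1]
  = -1    [(1/189) = 1]
Product: (-1)·(-1) = 1.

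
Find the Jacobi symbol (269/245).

1

(269/245)
  = (24/245)    [269 ≡ 24 mod 245]
  = -(3/245)    [245 ≡ 5 mod 8 ⇒ (2/245)^3 = -1]
  = -(245/3)    [QR: 245 ≡ 1 mod 4, sign kept]
  = -(2/3)    [245 ≡ 2 mod 3]
  = (1/3)    [3 ≡ 3 mod 8 ⇒ (2/3) = -1]
  = 1    [(1/3) = 1]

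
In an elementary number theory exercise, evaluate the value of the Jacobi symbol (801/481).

(801/481)
  = (320/481)    [801 ≡ 320 mod 481]
  = (5/481)    [481 ≡ 1 mod 8 ⇒ (2/481)^6 = +1]
  = (481/5)    [QR: 5 ≡ 1 mod 4, sign kept]
  = (1/5)    [481 ≡ 1 mod 5]
  = 1    [(1/5) = 1]

1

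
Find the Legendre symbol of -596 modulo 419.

-1

Pull out -1: (-596|419) = (-1|419)·(596|419). Since 419 ≡ 3 (mod 4), (-1|419) = -1. Now have -(596|419).
Reduce the numerator: 596 ≡ 177 (mod 419), so (596|419) = (177|419).
177 ≡ 1 (mod 4), so quadratic reciprocity gives (177|419) = (419|177). Reduce: 419 ≡ 65 (mod 177). Now have -(65|177).
65 ≡ 1 (mod 4), so quadratic reciprocity gives (65|177) = (177|65). Reduce: 177 ≡ 47 (mod 65). Now have -(47|65).
65 ≡ 1 (mod 4), so quadratic reciprocity gives (47|65) = (65|47). Reduce: 65 ≡ 18 (mod 47). Now have -(18|47).
Factor out 2: 18 = 2·9. Since 47 ≡ 7 (mod 8), (2|47) = +1. Now have -(9|47).
9 ≡ 1 (mod 4), so quadratic reciprocity gives (9|47) = (47|9). Reduce: 47 ≡ 2 (mod 9). Now have -(2|9).
Factor out 2: 2 = 2. Since 9 ≡ 1 (mod 8), (2|9) = +1. Now have -(1|9).
(1|9) = 1. Collecting the sign factors: -1.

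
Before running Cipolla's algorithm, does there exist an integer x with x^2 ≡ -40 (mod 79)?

(-40/79)
  = -(40/79)    [79 ≡ 3 mod 4 ⇒ (-1/79) = -1]
  = -(5/79)    [79 ≡ 7 mod 8 ⇒ (2/79)^3 = +1]
  = -(79/5)    [QR: 5 ≡ 1 mod 4, sign kept]
  = -(4/5)    [79 ≡ 4 mod 5]
  = -(1/5)    [5 ≡ 5 mod 8 ⇒ (2/5)^2 = +1]
  = -1    [(1/5) = 1]
(-40/79) = -1, and 79 is prime, so -40 is not a quadratic residue mod 79.

no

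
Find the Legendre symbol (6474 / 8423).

-1

Factor out 2: 6474 = 2·3237. Since 8423 ≡ 7 (mod 8), (2 / 8423) = +1. Now have (3237 / 8423).
3237 ≡ 1 (mod 4), so quadratic reciprocity gives (3237 / 8423) = (8423 / 3237). Reduce: 8423 ≡ 1949 (mod 3237). Now have (1949 / 3237).
1949 ≡ 1 (mod 4), so quadratic reciprocity gives (1949 / 3237) = (3237 / 1949). Reduce: 3237 ≡ 1288 (mod 1949). Now have (1288 / 1949).
Factor out 2: 1288 = 2^3·161. Since 1949 ≡ 5 (mod 8), (2 / 1949) = -1, and (2 / 1949)^3 = -1. Now have -(161 / 1949).
161 ≡ 1 (mod 4), so quadratic reciprocity gives (161 / 1949) = (1949 / 161). Reduce: 1949 ≡ 17 (mod 161). Now have -(17 / 161).
17 ≡ 1 (mod 4), so quadratic reciprocity gives (17 / 161) = (161 / 17). Reduce: 161 ≡ 8 (mod 17). Now have -(8 / 17).
Factor out 2: 8 = 2^3. Since 17 ≡ 1 (mod 8), (2 / 17) = +1, and (2 / 17)^3 = +1. Now have -(1 / 17).
(1 / 17) = 1. Collecting the sign factors: -1.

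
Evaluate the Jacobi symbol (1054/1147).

0

Factor out 2: 1054 = 2·527. Since 1147 ≡ 3 (mod 8), (2/1147) = -1. Now have -(527/1147).
Both 527 ≡ 3 and 1147 ≡ 3 (mod 4), so reciprocity gives (527/1147) = -(1147/527). Reduce: 1147 ≡ 93 (mod 527). Now have (93/527).
93 ≡ 1 (mod 4), so quadratic reciprocity gives (93/527) = (527/93). Reduce: 527 ≡ 62 (mod 93). Now have (62/93).
Factor out 2: 62 = 2·31. Since 93 ≡ 5 (mod 8), (2/93) = -1. Now have -(31/93).
93 ≡ 1 (mod 4), so quadratic reciprocity gives (31/93) = (93/31). Reduce: 93 ≡ 0 (mod 31). Now have -(0/31).
The numerator is now 0 with denominator 31 > 1: the symbol is 0.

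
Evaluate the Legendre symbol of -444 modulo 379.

1

Reduce the numerator: -444 ≡ 314 (mod 379), so (-444|379) = (314|379).
Factor out 2: 314 = 2·157. Since 379 ≡ 3 (mod 8), (2|379) = -1. Now have -(157|379).
157 ≡ 1 (mod 4), so quadratic reciprocity gives (157|379) = (379|157). Reduce: 379 ≡ 65 (mod 157). Now have -(65|157).
65 ≡ 1 (mod 4), so quadratic reciprocity gives (65|157) = (157|65). Reduce: 157 ≡ 27 (mod 65). Now have -(27|65).
65 ≡ 1 (mod 4), so quadratic reciprocity gives (27|65) = (65|27). Reduce: 65 ≡ 11 (mod 27). Now have -(11|27).
Both 11 ≡ 3 and 27 ≡ 3 (mod 4), so reciprocity gives (11|27) = -(27|11). Reduce: 27 ≡ 5 (mod 11). Now have (5|11).
5 ≡ 1 (mod 4), so quadratic reciprocity gives (5|11) = (11|5). Reduce: 11 ≡ 1 (mod 5). Now have (1|5).
(1|5) = 1. Collecting the sign factors: 1.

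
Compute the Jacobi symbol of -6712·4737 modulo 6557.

By multiplicativity, (-6712·4737/6557) = (-6712/6557)·(4737/6557).
First factor (-6712/6557):
Reduce the numerator: -6712 ≡ 6402 (mod 6557), so (-6712/6557) = (6402/6557).
Factor out 2: 6402 = 2·3201. Since 6557 ≡ 5 (mod 8), (2/6557) = -1. Now have -(3201/6557).
3201 ≡ 1 (mod 4), so quadratic reciprocity gives (3201/6557) = (6557/3201). Reduce: 6557 ≡ 155 (mod 3201). Now have -(155/3201).
3201 ≡ 1 (mod 4), so quadratic reciprocity gives (155/3201) = (3201/155). Reduce: 3201 ≡ 101 (mod 155). Now have -(101/155).
101 ≡ 1 (mod 4), so quadratic reciprocity gives (101/155) = (155/101). Reduce: 155 ≡ 54 (mod 101). Now have -(54/101).
Factor out 2: 54 = 2·27. Since 101 ≡ 5 (mod 8), (2/101) = -1. Now have (27/101).
101 ≡ 1 (mod 4), so quadratic reciprocity gives (27/101) = (101/27). Reduce: 101 ≡ 20 (mod 27). Now have (20/27).
Factor out 2: 20 = 2^2·5. Since 27 ≡ 3 (mod 8), (2/27) = -1, and (2/27)^2 = +1. Now have (5/27).
5 ≡ 1 (mod 4), so quadratic reciprocity gives (5/27) = (27/5). Reduce: 27 ≡ 2 (mod 5). Now have (2/5).
Factor out 2: 2 = 2. Since 5 ≡ 5 (mod 8), (2/5) = -1. Now have -(1/5).
(1/5) = 1. Collecting the sign factors: -1.
Second factor (4737/6557):
4737 ≡ 1 (mod 4), so quadratic reciprocity gives (4737/6557) = (6557/4737). Reduce: 6557 ≡ 1820 (mod 4737). Now have (1820/4737).
Factor out 2: 1820 = 2^2·455. Since 4737 ≡ 1 (mod 8), (2/4737) = +1, and (2/4737)^2 = +1. Now have (455/4737).
4737 ≡ 1 (mod 4), so quadratic reciprocity gives (455/4737) = (4737/455). Reduce: 4737 ≡ 187 (mod 455). Now have (187/455).
Both 187 ≡ 3 and 455 ≡ 3 (mod 4), so reciprocity gives (187/455) = -(455/187). Reduce: 455 ≡ 81 (mod 187). Now have -(81/187).
81 ≡ 1 (mod 4), so quadratic reciprocity gives (81/187) = (187/81). Reduce: 187 ≡ 25 (mod 81). Now have -(25/81).
25 ≡ 1 (mod 4), so quadratic reciprocity gives (25/81) = (81/25). Reduce: 81 ≡ 6 (mod 25). Now have -(6/25).
Factor out 2: 6 = 2·3. Since 25 ≡ 1 (mod 8), (2/25) = +1. Now have -(3/25).
25 ≡ 1 (mod 4), so quadratic reciprocity gives (3/25) = (25/3). Reduce: 25 ≡ 1 (mod 3). Now have -(1/3).
(1/3) = 1. Collecting the sign factors: -1.
Product: (-1)·(-1) = 1.

1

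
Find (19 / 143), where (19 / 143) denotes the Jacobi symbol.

1

Both 19 ≡ 3 and 143 ≡ 3 (mod 4), so reciprocity gives (19 / 143) = -(143 / 19). Reduce: 143 ≡ 10 (mod 19). Now have -(10 / 19).
Factor out 2: 10 = 2·5. Since 19 ≡ 3 (mod 8), (2 / 19) = -1. Now have (5 / 19).
5 ≡ 1 (mod 4), so quadratic reciprocity gives (5 / 19) = (19 / 5). Reduce: 19 ≡ 4 (mod 5). Now have (4 / 5).
Factor out 2: 4 = 2^2. Since 5 ≡ 5 (mod 8), (2 / 5) = -1, and (2 / 5)^2 = +1. Now have (1 / 5).
(1 / 5) = 1. Collecting the sign factors: 1.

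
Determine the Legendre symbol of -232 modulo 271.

Reduce the numerator: -232 ≡ 39 (mod 271), so (-232/271) = (39/271).
Both 39 ≡ 3 and 271 ≡ 3 (mod 4), so reciprocity gives (39/271) = -(271/39). Reduce: 271 ≡ 37 (mod 39). Now have -(37/39).
37 ≡ 1 (mod 4), so quadratic reciprocity gives (37/39) = (39/37). Reduce: 39 ≡ 2 (mod 37). Now have -(2/37).
Factor out 2: 2 = 2. Since 37 ≡ 5 (mod 8), (2/37) = -1. Now have (1/37).
(1/37) = 1. Collecting the sign factors: 1.

1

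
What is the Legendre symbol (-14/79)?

1

(-14/79)
  = -(14/79)    [79 ≡ 3 mod 4 ⇒ (-1/79) = -1]
  = -(7/79)    [79 ≡ 7 mod 8 ⇒ (2/79) = +1]
  = (79/7)    [QR: both ≡ 3 mod 4, sign flips]
  = (2/7)    [79 ≡ 2 mod 7]
  = (1/7)    [7 ≡ 7 mod 8 ⇒ (2/7) = +1]
  = 1    [(1/7) = 1]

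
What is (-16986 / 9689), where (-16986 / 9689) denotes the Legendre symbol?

Pull out -1: (-16986 / 9689) = (-1 / 9689)·(16986 / 9689). Since 9689 ≡ 1 (mod 4), (-1 / 9689) = +1. Now have (16986 / 9689).
Reduce the numerator: 16986 ≡ 7297 (mod 9689), so (16986 / 9689) = (7297 / 9689).
7297 ≡ 1 (mod 4), so quadratic reciprocity gives (7297 / 9689) = (9689 / 7297). Reduce: 9689 ≡ 2392 (mod 7297). Now have (2392 / 7297).
Factor out 2: 2392 = 2^3·299. Since 7297 ≡ 1 (mod 8), (2 / 7297) = +1, and (2 / 7297)^3 = +1. Now have (299 / 7297).
7297 ≡ 1 (mod 4), so quadratic reciprocity gives (299 / 7297) = (7297 / 299). Reduce: 7297 ≡ 121 (mod 299). Now have (121 / 299).
121 ≡ 1 (mod 4), so quadratic reciprocity gives (121 / 299) = (299 / 121). Reduce: 299 ≡ 57 (mod 121). Now have (57 / 121).
57 ≡ 1 (mod 4), so quadratic reciprocity gives (57 / 121) = (121 / 57). Reduce: 121 ≡ 7 (mod 57). Now have (7 / 57).
57 ≡ 1 (mod 4), so quadratic reciprocity gives (7 / 57) = (57 / 7). Reduce: 57 ≡ 1 (mod 7). Now have (1 / 7).
(1 / 7) = 1. Collecting the sign factors: 1.

1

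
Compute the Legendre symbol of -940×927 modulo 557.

-1

By multiplicativity, (-940·927/557) = (-940/557)·(927/557).
First factor (-940/557):
Reduce the numerator: -940 ≡ 174 (mod 557), so (-940/557) = (174/557).
Factor out 2: 174 = 2·87. Since 557 ≡ 5 (mod 8), (2/557) = -1. Now have -(87/557).
557 ≡ 1 (mod 4), so quadratic reciprocity gives (87/557) = (557/87). Reduce: 557 ≡ 35 (mod 87). Now have -(35/87).
Both 35 ≡ 3 and 87 ≡ 3 (mod 4), so reciprocity gives (35/87) = -(87/35). Reduce: 87 ≡ 17 (mod 35). Now have (17/35).
17 ≡ 1 (mod 4), so quadratic reciprocity gives (17/35) = (35/17). Reduce: 35 ≡ 1 (mod 17). Now have (1/17).
(1/17) = 1. Collecting the sign factors: 1.
Second factor (927/557):
Reduce the numerator: 927 ≡ 370 (mod 557), so (927/557) = (370/557).
Factor out 2: 370 = 2·185. Since 557 ≡ 5 (mod 8), (2/557) = -1. Now have -(185/557).
185 ≡ 1 (mod 4), so quadratic reciprocity gives (185/557) = (557/185). Reduce: 557 ≡ 2 (mod 185). Now have -(2/185).
Factor out 2: 2 = 2. Since 185 ≡ 1 (mod 8), (2/185) = +1. Now have -(1/185).
(1/185) = 1. Collecting the sign factors: -1.
Product: (1)·(-1) = -1.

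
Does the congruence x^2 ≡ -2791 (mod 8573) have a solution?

yes

Pull out -1: (-2791/8573) = (-1/8573)·(2791/8573). Since 8573 ≡ 1 (mod 4), (-1/8573) = +1. Now have (2791/8573).
8573 ≡ 1 (mod 4), so quadratic reciprocity gives (2791/8573) = (8573/2791). Reduce: 8573 ≡ 200 (mod 2791). Now have (200/2791).
Factor out 2: 200 = 2^3·25. Since 2791 ≡ 7 (mod 8), (2/2791) = +1, and (2/2791)^3 = +1. Now have (25/2791).
25 ≡ 1 (mod 4), so quadratic reciprocity gives (25/2791) = (2791/25). Reduce: 2791 ≡ 16 (mod 25). Now have (16/25).
Factor out 2: 16 = 2^4. Since 25 ≡ 1 (mod 8), (2/25) = +1, and (2/25)^4 = +1. Now have (1/25).
(1/25) = 1. Collecting the sign factors: 1.
(-2791/8573) = 1, and 8573 is prime, so -2791 is a quadratic residue mod 8573.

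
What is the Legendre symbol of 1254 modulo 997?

1

Reduce the numerator: 1254 ≡ 257 (mod 997), so (1254|997) = (257|997).
257 ≡ 1 (mod 4), so quadratic reciprocity gives (257|997) = (997|257). Reduce: 997 ≡ 226 (mod 257). Now have (226|257).
Factor out 2: 226 = 2·113. Since 257 ≡ 1 (mod 8), (2|257) = +1. Now have (113|257).
113 ≡ 1 (mod 4), so quadratic reciprocity gives (113|257) = (257|113). Reduce: 257 ≡ 31 (mod 113). Now have (31|113).
113 ≡ 1 (mod 4), so quadratic reciprocity gives (31|113) = (113|31). Reduce: 113 ≡ 20 (mod 31). Now have (20|31).
Factor out 2: 20 = 2^2·5. Since 31 ≡ 7 (mod 8), (2|31) = +1, and (2|31)^2 = +1. Now have (5|31).
5 ≡ 1 (mod 4), so quadratic reciprocity gives (5|31) = (31|5). Reduce: 31 ≡ 1 (mod 5). Now have (1|5).
(1|5) = 1. Collecting the sign factors: 1.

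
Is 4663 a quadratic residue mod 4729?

no

(4663/4729)
  = (4729/4663)    [QR: 4729 ≡ 1 mod 4, sign kept]
  = (66/4663)    [4729 ≡ 66 mod 4663]
  = (33/4663)    [4663 ≡ 7 mod 8 ⇒ (2/4663) = +1]
  = (4663/33)    [QR: 33 ≡ 1 mod 4, sign kept]
  = (10/33)    [4663 ≡ 10 mod 33]
  = (5/33)    [33 ≡ 1 mod 8 ⇒ (2/33) = +1]
  = (33/5)    [QR: 5 ≡ 1 mod 4, sign kept]
  = (3/5)    [33 ≡ 3 mod 5]
  = (5/3)    [QR: 5 ≡ 1 mod 4, sign kept]
  = (2/3)    [5 ≡ 2 mod 3]
  = -(1/3)    [3 ≡ 3 mod 8 ⇒ (2/3) = -1]
  = -1    [(1/3) = 1]
The Legendre symbol is -1, so x^2 ≡ 4663 (mod 4729) has no solution.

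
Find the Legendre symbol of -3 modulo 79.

1

Pull out -1: (-3/79) = (-1/79)·(3/79). Since 79 ≡ 3 (mod 4), (-1/79) = -1. Now have -(3/79).
Both 3 ≡ 3 and 79 ≡ 3 (mod 4), so reciprocity gives (3/79) = -(79/3). Reduce: 79 ≡ 1 (mod 3). Now have (1/3).
(1/3) = 1. Collecting the sign factors: 1.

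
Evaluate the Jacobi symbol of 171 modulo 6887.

Both 171 ≡ 3 and 6887 ≡ 3 (mod 4), so reciprocity gives (171 / 6887) = -(6887 / 171). Reduce: 6887 ≡ 47 (mod 171). Now have -(47 / 171).
Both 47 ≡ 3 and 171 ≡ 3 (mod 4), so reciprocity gives (47 / 171) = -(171 / 47). Reduce: 171 ≡ 30 (mod 47). Now have (30 / 47).
Factor out 2: 30 = 2·15. Since 47 ≡ 7 (mod 8), (2 / 47) = +1. Now have (15 / 47).
Both 15 ≡ 3 and 47 ≡ 3 (mod 4), so reciprocity gives (15 / 47) = -(47 / 15). Reduce: 47 ≡ 2 (mod 15). Now have -(2 / 15).
Factor out 2: 2 = 2. Since 15 ≡ 7 (mod 8), (2 / 15) = +1. Now have -(1 / 15).
(1 / 15) = 1. Collecting the sign factors: -1.

-1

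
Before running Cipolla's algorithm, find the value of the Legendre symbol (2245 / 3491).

2245 ≡ 1 (mod 4), so quadratic reciprocity gives (2245 / 3491) = (3491 / 2245). Reduce: 3491 ≡ 1246 (mod 2245). Now have (1246 / 2245).
Factor out 2: 1246 = 2·623. Since 2245 ≡ 5 (mod 8), (2 / 2245) = -1. Now have -(623 / 2245).
2245 ≡ 1 (mod 4), so quadratic reciprocity gives (623 / 2245) = (2245 / 623). Reduce: 2245 ≡ 376 (mod 623). Now have -(376 / 623).
Factor out 2: 376 = 2^3·47. Since 623 ≡ 7 (mod 8), (2 / 623) = +1, and (2 / 623)^3 = +1. Now have -(47 / 623).
Both 47 ≡ 3 and 623 ≡ 3 (mod 4), so reciprocity gives (47 / 623) = -(623 / 47). Reduce: 623 ≡ 12 (mod 47). Now have (12 / 47).
Factor out 2: 12 = 2^2·3. Since 47 ≡ 7 (mod 8), (2 / 47) = +1, and (2 / 47)^2 = +1. Now have (3 / 47).
Both 3 ≡ 3 and 47 ≡ 3 (mod 4), so reciprocity gives (3 / 47) = -(47 / 3). Reduce: 47 ≡ 2 (mod 3). Now have -(2 / 3).
Factor out 2: 2 = 2. Since 3 ≡ 3 (mod 8), (2 / 3) = -1. Now have (1 / 3).
(1 / 3) = 1. Collecting the sign factors: 1.

1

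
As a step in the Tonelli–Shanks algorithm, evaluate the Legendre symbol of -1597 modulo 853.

(-1597/853)
  = (109/853)    [-1597 ≡ 109 mod 853]
  = (853/109)    [QR: 109 ≡ 1 mod 4, sign kept]
  = (90/109)    [853 ≡ 90 mod 109]
  = -(45/109)    [109 ≡ 5 mod 8 ⇒ (2/109) = -1]
  = -(109/45)    [QR: 45 ≡ 1 mod 4, sign kept]
  = -(19/45)    [109 ≡ 19 mod 45]
  = -(45/19)    [QR: 45 ≡ 1 mod 4, sign kept]
  = -(7/19)    [45 ≡ 7 mod 19]
  = (19/7)    [QR: both ≡ 3 mod 4, sign flips]
  = (5/7)    [19 ≡ 5 mod 7]
  = (7/5)    [QR: 5 ≡ 1 mod 4, sign kept]
  = (2/5)    [7 ≡ 2 mod 5]
  = -(1/5)    [5 ≡ 5 mod 8 ⇒ (2/5) = -1]
  = -1    [(1/5) = 1]

-1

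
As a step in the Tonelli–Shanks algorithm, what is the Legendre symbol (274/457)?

-1

Factor out 2: 274 = 2·137. Since 457 ≡ 1 (mod 8), (2/457) = +1. Now have (137/457).
137 ≡ 1 (mod 4), so quadratic reciprocity gives (137/457) = (457/137). Reduce: 457 ≡ 46 (mod 137). Now have (46/137).
Factor out 2: 46 = 2·23. Since 137 ≡ 1 (mod 8), (2/137) = +1. Now have (23/137).
137 ≡ 1 (mod 4), so quadratic reciprocity gives (23/137) = (137/23). Reduce: 137 ≡ 22 (mod 23). Now have (22/23).
Factor out 2: 22 = 2·11. Since 23 ≡ 7 (mod 8), (2/23) = +1. Now have (11/23).
Both 11 ≡ 3 and 23 ≡ 3 (mod 4), so reciprocity gives (11/23) = -(23/11). Reduce: 23 ≡ 1 (mod 11). Now have -(1/11).
(1/11) = 1. Collecting the sign factors: -1.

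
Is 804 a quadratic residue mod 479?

(804|479)
  = (325|479)    [804 ≡ 325 mod 479]
  = (479|325)    [QR: 325 ≡ 1 mod 4, sign kept]
  = (154|325)    [479 ≡ 154 mod 325]
  = -(77|325)    [325 ≡ 5 mod 8 ⇒ (2|325) = -1]
  = -(325|77)    [QR: 77 ≡ 1 mod 4, sign kept]
  = -(17|77)    [325 ≡ 17 mod 77]
  = -(77|17)    [QR: 17 ≡ 1 mod 4, sign kept]
  = -(9|17)    [77 ≡ 9 mod 17]
  = -(17|9)    [QR: 9 ≡ 1 mod 4, sign kept]
  = -(8|9)    [17 ≡ 8 mod 9]
  = -(1|9)    [9 ≡ 1 mod 8 ⇒ (2|9)^3 = +1]
  = -1    [(1|9) = 1]
The Legendre symbol is -1, so x^2 ≡ 804 (mod 479) has no solution.

no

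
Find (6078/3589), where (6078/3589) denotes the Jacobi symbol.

1

Reduce the numerator: 6078 ≡ 2489 (mod 3589), so (6078/3589) = (2489/3589).
2489 ≡ 1 (mod 4), so quadratic reciprocity gives (2489/3589) = (3589/2489). Reduce: 3589 ≡ 1100 (mod 2489). Now have (1100/2489).
Factor out 2: 1100 = 2^2·275. Since 2489 ≡ 1 (mod 8), (2/2489) = +1, and (2/2489)^2 = +1. Now have (275/2489).
2489 ≡ 1 (mod 4), so quadratic reciprocity gives (275/2489) = (2489/275). Reduce: 2489 ≡ 14 (mod 275). Now have (14/275).
Factor out 2: 14 = 2·7. Since 275 ≡ 3 (mod 8), (2/275) = -1. Now have -(7/275).
Both 7 ≡ 3 and 275 ≡ 3 (mod 4), so reciprocity gives (7/275) = -(275/7). Reduce: 275 ≡ 2 (mod 7). Now have (2/7).
Factor out 2: 2 = 2. Since 7 ≡ 7 (mod 8), (2/7) = +1. Now have (1/7).
(1/7) = 1. Collecting the sign factors: 1.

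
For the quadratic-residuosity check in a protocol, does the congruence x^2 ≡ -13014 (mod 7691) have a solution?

no

(-13014|7691)
  = -(13014|7691)    [7691 ≡ 3 mod 4 ⇒ (-1|7691) = -1]
  = -(5323|7691)    [13014 ≡ 5323 mod 7691]
  = (7691|5323)    [QR: both ≡ 3 mod 4, sign flips]
  = (2368|5323)    [7691 ≡ 2368 mod 5323]
  = (37|5323)    [5323 ≡ 3 mod 8 ⇒ (2|5323)^6 = +1]
  = (5323|37)    [QR: 37 ≡ 1 mod 4, sign kept]
  = (32|37)    [5323 ≡ 32 mod 37]
  = -(1|37)    [37 ≡ 5 mod 8 ⇒ (2|37)^5 = -1]
  = -1    [(1|37) = 1]
(-13014|7691) = -1, and 7691 is prime, so -13014 is not a quadratic residue mod 7691.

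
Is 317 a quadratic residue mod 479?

317 ≡ 1 (mod 4), so quadratic reciprocity gives (317|479) = (479|317). Reduce: 479 ≡ 162 (mod 317). Now have (162|317).
Factor out 2: 162 = 2·81. Since 317 ≡ 5 (mod 8), (2|317) = -1. Now have -(81|317).
81 ≡ 1 (mod 4), so quadratic reciprocity gives (81|317) = (317|81). Reduce: 317 ≡ 74 (mod 81). Now have -(74|81).
Factor out 2: 74 = 2·37. Since 81 ≡ 1 (mod 8), (2|81) = +1. Now have -(37|81).
37 ≡ 1 (mod 4), so quadratic reciprocity gives (37|81) = (81|37). Reduce: 81 ≡ 7 (mod 37). Now have -(7|37).
37 ≡ 1 (mod 4), so quadratic reciprocity gives (7|37) = (37|7). Reduce: 37 ≡ 2 (mod 7). Now have -(2|7).
Factor out 2: 2 = 2. Since 7 ≡ 7 (mod 8), (2|7) = +1. Now have -(1|7).
(1|7) = 1. Collecting the sign factors: -1.
The Legendre symbol is -1, so x^2 ≡ 317 (mod 479) has no solution.

no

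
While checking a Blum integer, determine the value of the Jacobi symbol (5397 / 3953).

Reduce the numerator: 5397 ≡ 1444 (mod 3953), so (5397 / 3953) = (1444 / 3953).
Factor out 2: 1444 = 2^2·361. Since 3953 ≡ 1 (mod 8), (2 / 3953) = +1, and (2 / 3953)^2 = +1. Now have (361 / 3953).
361 ≡ 1 (mod 4), so quadratic reciprocity gives (361 / 3953) = (3953 / 361). Reduce: 3953 ≡ 343 (mod 361). Now have (343 / 361).
361 ≡ 1 (mod 4), so quadratic reciprocity gives (343 / 361) = (361 / 343). Reduce: 361 ≡ 18 (mod 343). Now have (18 / 343).
Factor out 2: 18 = 2·9. Since 343 ≡ 7 (mod 8), (2 / 343) = +1. Now have (9 / 343).
9 ≡ 1 (mod 4), so quadratic reciprocity gives (9 / 343) = (343 / 9). Reduce: 343 ≡ 1 (mod 9). Now have (1 / 9).
(1 / 9) = 1. Collecting the sign factors: 1.

1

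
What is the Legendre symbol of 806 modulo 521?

(806 / 521)
  = (285 / 521)    [806 ≡ 285 mod 521]
  = (521 / 285)    [QR: 285 ≡ 1 mod 4, sign kept]
  = (236 / 285)    [521 ≡ 236 mod 285]
  = (59 / 285)    [285 ≡ 5 mod 8 ⇒ (2 / 285)^2 = +1]
  = (285 / 59)    [QR: 285 ≡ 1 mod 4, sign kept]
  = (49 / 59)    [285 ≡ 49 mod 59]
  = (59 / 49)    [QR: 49 ≡ 1 mod 4, sign kept]
  = (10 / 49)    [59 ≡ 10 mod 49]
  = (5 / 49)    [49 ≡ 1 mod 8 ⇒ (2 / 49) = +1]
  = (49 / 5)    [QR: 5 ≡ 1 mod 4, sign kept]
  = (4 / 5)    [49 ≡ 4 mod 5]
  = (1 / 5)    [5 ≡ 5 mod 8 ⇒ (2 / 5)^2 = +1]
  = 1    [(1 / 5) = 1]

1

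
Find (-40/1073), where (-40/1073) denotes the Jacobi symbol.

-1

Pull out -1: (-40/1073) = (-1/1073)·(40/1073). Since 1073 ≡ 1 (mod 4), (-1/1073) = +1. Now have (40/1073).
Factor out 2: 40 = 2^3·5. Since 1073 ≡ 1 (mod 8), (2/1073) = +1, and (2/1073)^3 = +1. Now have (5/1073).
5 ≡ 1 (mod 4), so quadratic reciprocity gives (5/1073) = (1073/5). Reduce: 1073 ≡ 3 (mod 5). Now have (3/5).
5 ≡ 1 (mod 4), so quadratic reciprocity gives (3/5) = (5/3). Reduce: 5 ≡ 2 (mod 3). Now have (2/3).
Factor out 2: 2 = 2. Since 3 ≡ 3 (mod 8), (2/3) = -1. Now have -(1/3).
(1/3) = 1. Collecting the sign factors: -1.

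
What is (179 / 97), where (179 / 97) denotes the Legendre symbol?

(179 / 97)
  = (82 / 97)    [179 ≡ 82 mod 97]
  = (41 / 97)    [97 ≡ 1 mod 8 ⇒ (2 / 97) = +1]
  = (97 / 41)    [QR: 41 ≡ 1 mod 4, sign kept]
  = (15 / 41)    [97 ≡ 15 mod 41]
  = (41 / 15)    [QR: 41 ≡ 1 mod 4, sign kept]
  = (11 / 15)    [41 ≡ 11 mod 15]
  = -(15 / 11)    [QR: both ≡ 3 mod 4, sign flips]
  = -(4 / 11)    [15 ≡ 4 mod 11]
  = -(1 / 11)    [11 ≡ 3 mod 8 ⇒ (2 / 11)^2 = +1]
  = -1    [(1 / 11) = 1]

-1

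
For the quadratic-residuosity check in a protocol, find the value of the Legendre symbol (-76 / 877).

(-76 / 877)
  = (76 / 877)    [877 ≡ 1 mod 4 ⇒ (-1 / 877) = +1]
  = (19 / 877)    [877 ≡ 5 mod 8 ⇒ (2 / 877)^2 = +1]
  = (877 / 19)    [QR: 877 ≡ 1 mod 4, sign kept]
  = (3 / 19)    [877 ≡ 3 mod 19]
  = -(19 / 3)    [QR: both ≡ 3 mod 4, sign flips]
  = -(1 / 3)    [19 ≡ 1 mod 3]
  = -1    [(1 / 3) = 1]

-1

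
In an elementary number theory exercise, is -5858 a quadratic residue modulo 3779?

(-5858/3779)
  = (1700/3779)    [-5858 ≡ 1700 mod 3779]
  = (425/3779)    [3779 ≡ 3 mod 8 ⇒ (2/3779)^2 = +1]
  = (3779/425)    [QR: 425 ≡ 1 mod 4, sign kept]
  = (379/425)    [3779 ≡ 379 mod 425]
  = (425/379)    [QR: 425 ≡ 1 mod 4, sign kept]
  = (46/379)    [425 ≡ 46 mod 379]
  = -(23/379)    [379 ≡ 3 mod 8 ⇒ (2/379) = -1]
  = (379/23)    [QR: both ≡ 3 mod 4, sign flips]
  = (11/23)    [379 ≡ 11 mod 23]
  = -(23/11)    [QR: both ≡ 3 mod 4, sign flips]
  = -(1/11)    [23 ≡ 1 mod 11]
  = -1    [(1/11) = 1]
The Legendre symbol is -1, so x^2 ≡ -5858 (mod 3779) has no solution.

no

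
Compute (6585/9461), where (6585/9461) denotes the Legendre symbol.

6585 ≡ 1 (mod 4), so quadratic reciprocity gives (6585/9461) = (9461/6585). Reduce: 9461 ≡ 2876 (mod 6585). Now have (2876/6585).
Factor out 2: 2876 = 2^2·719. Since 6585 ≡ 1 (mod 8), (2/6585) = +1, and (2/6585)^2 = +1. Now have (719/6585).
6585 ≡ 1 (mod 4), so quadratic reciprocity gives (719/6585) = (6585/719). Reduce: 6585 ≡ 114 (mod 719). Now have (114/719).
Factor out 2: 114 = 2·57. Since 719 ≡ 7 (mod 8), (2/719) = +1. Now have (57/719).
57 ≡ 1 (mod 4), so quadratic reciprocity gives (57/719) = (719/57). Reduce: 719 ≡ 35 (mod 57). Now have (35/57).
57 ≡ 1 (mod 4), so quadratic reciprocity gives (35/57) = (57/35). Reduce: 57 ≡ 22 (mod 35). Now have (22/35).
Factor out 2: 22 = 2·11. Since 35 ≡ 3 (mod 8), (2/35) = -1. Now have -(11/35).
Both 11 ≡ 3 and 35 ≡ 3 (mod 4), so reciprocity gives (11/35) = -(35/11). Reduce: 35 ≡ 2 (mod 11). Now have (2/11).
Factor out 2: 2 = 2. Since 11 ≡ 3 (mod 8), (2/11) = -1. Now have -(1/11).
(1/11) = 1. Collecting the sign factors: -1.

-1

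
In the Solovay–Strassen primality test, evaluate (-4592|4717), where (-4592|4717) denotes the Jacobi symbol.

(-4592|4717)
  = (4592|4717)    [4717 ≡ 1 mod 4 ⇒ (-1|4717) = +1]
  = (287|4717)    [4717 ≡ 5 mod 8 ⇒ (2|4717)^4 = +1]
  = (4717|287)    [QR: 4717 ≡ 1 mod 4, sign kept]
  = (125|287)    [4717 ≡ 125 mod 287]
  = (287|125)    [QR: 125 ≡ 1 mod 4, sign kept]
  = (37|125)    [287 ≡ 37 mod 125]
  = (125|37)    [QR: 37 ≡ 1 mod 4, sign kept]
  = (14|37)    [125 ≡ 14 mod 37]
  = -(7|37)    [37 ≡ 5 mod 8 ⇒ (2|37) = -1]
  = -(37|7)    [QR: 37 ≡ 1 mod 4, sign kept]
  = -(2|7)    [37 ≡ 2 mod 7]
  = -(1|7)    [7 ≡ 7 mod 8 ⇒ (2|7) = +1]
  = -1    [(1|7) = 1]

-1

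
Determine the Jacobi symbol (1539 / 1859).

-1

(1539 / 1859)
  = -(1859 / 1539)    [QR: both ≡ 3 mod 4, sign flips]
  = -(320 / 1539)    [1859 ≡ 320 mod 1539]
  = -(5 / 1539)    [1539 ≡ 3 mod 8 ⇒ (2 / 1539)^6 = +1]
  = -(1539 / 5)    [QR: 5 ≡ 1 mod 4, sign kept]
  = -(4 / 5)    [1539 ≡ 4 mod 5]
  = -(1 / 5)    [5 ≡ 5 mod 8 ⇒ (2 / 5)^2 = +1]
  = -1    [(1 / 5) = 1]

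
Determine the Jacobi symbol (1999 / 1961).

Reduce the numerator: 1999 ≡ 38 (mod 1961), so (1999 / 1961) = (38 / 1961).
Factor out 2: 38 = 2·19. Since 1961 ≡ 1 (mod 8), (2 / 1961) = +1. Now have (19 / 1961).
1961 ≡ 1 (mod 4), so quadratic reciprocity gives (19 / 1961) = (1961 / 19). Reduce: 1961 ≡ 4 (mod 19). Now have (4 / 19).
Factor out 2: 4 = 2^2. Since 19 ≡ 3 (mod 8), (2 / 19) = -1, and (2 / 19)^2 = +1. Now have (1 / 19).
(1 / 19) = 1. Collecting the sign factors: 1.

1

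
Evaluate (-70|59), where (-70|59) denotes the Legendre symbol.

1

Reduce the numerator: -70 ≡ 48 (mod 59), so (-70|59) = (48|59).
Factor out 2: 48 = 2^4·3. Since 59 ≡ 3 (mod 8), (2|59) = -1, and (2|59)^4 = +1. Now have (3|59).
Both 3 ≡ 3 and 59 ≡ 3 (mod 4), so reciprocity gives (3|59) = -(59|3). Reduce: 59 ≡ 2 (mod 3). Now have -(2|3).
Factor out 2: 2 = 2. Since 3 ≡ 3 (mod 8), (2|3) = -1. Now have (1|3).
(1|3) = 1. Collecting the sign factors: 1.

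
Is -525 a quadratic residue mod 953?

Reduce the numerator: -525 ≡ 428 (mod 953), so (-525|953) = (428|953).
Factor out 2: 428 = 2^2·107. Since 953 ≡ 1 (mod 8), (2|953) = +1, and (2|953)^2 = +1. Now have (107|953).
953 ≡ 1 (mod 4), so quadratic reciprocity gives (107|953) = (953|107). Reduce: 953 ≡ 97 (mod 107). Now have (97|107).
97 ≡ 1 (mod 4), so quadratic reciprocity gives (97|107) = (107|97). Reduce: 107 ≡ 10 (mod 97). Now have (10|97).
Factor out 2: 10 = 2·5. Since 97 ≡ 1 (mod 8), (2|97) = +1. Now have (5|97).
5 ≡ 1 (mod 4), so quadratic reciprocity gives (5|97) = (97|5). Reduce: 97 ≡ 2 (mod 5). Now have (2|5).
Factor out 2: 2 = 2. Since 5 ≡ 5 (mod 8), (2|5) = -1. Now have -(1|5).
(1|5) = 1. Collecting the sign factors: -1.
(-525|953) = -1, and 953 is prime, so -525 is not a quadratic residue mod 953.

no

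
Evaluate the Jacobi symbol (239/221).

(239/221)
  = (18/221)    [239 ≡ 18 mod 221]
  = -(9/221)    [221 ≡ 5 mod 8 ⇒ (2/221) = -1]
  = -(221/9)    [QR: 9 ≡ 1 mod 4, sign kept]
  = -(5/9)    [221 ≡ 5 mod 9]
  = -(9/5)    [QR: 5 ≡ 1 mod 4, sign kept]
  = -(4/5)    [9 ≡ 4 mod 5]
  = -(1/5)    [5 ≡ 5 mod 8 ⇒ (2/5)^2 = +1]
  = -1    [(1/5) = 1]

-1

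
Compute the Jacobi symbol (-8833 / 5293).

Pull out -1: (-8833 / 5293) = (-1 / 5293)·(8833 / 5293). Since 5293 ≡ 1 (mod 4), (-1 / 5293) = +1. Now have (8833 / 5293).
Reduce the numerator: 8833 ≡ 3540 (mod 5293), so (8833 / 5293) = (3540 / 5293).
Factor out 2: 3540 = 2^2·885. Since 5293 ≡ 5 (mod 8), (2 / 5293) = -1, and (2 / 5293)^2 = +1. Now have (885 / 5293).
885 ≡ 1 (mod 4), so quadratic reciprocity gives (885 / 5293) = (5293 / 885). Reduce: 5293 ≡ 868 (mod 885). Now have (868 / 885).
Factor out 2: 868 = 2^2·217. Since 885 ≡ 5 (mod 8), (2 / 885) = -1, and (2 / 885)^2 = +1. Now have (217 / 885).
217 ≡ 1 (mod 4), so quadratic reciprocity gives (217 / 885) = (885 / 217). Reduce: 885 ≡ 17 (mod 217). Now have (17 / 217).
17 ≡ 1 (mod 4), so quadratic reciprocity gives (17 / 217) = (217 / 17). Reduce: 217 ≡ 13 (mod 17). Now have (13 / 17).
13 ≡ 1 (mod 4), so quadratic reciprocity gives (13 / 17) = (17 / 13). Reduce: 17 ≡ 4 (mod 13). Now have (4 / 13).
Factor out 2: 4 = 2^2. Since 13 ≡ 5 (mod 8), (2 / 13) = -1, and (2 / 13)^2 = +1. Now have (1 / 13).
(1 / 13) = 1. Collecting the sign factors: 1.

1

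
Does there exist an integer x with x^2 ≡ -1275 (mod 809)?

Reduce the numerator: -1275 ≡ 343 (mod 809), so (-1275/809) = (343/809).
809 ≡ 1 (mod 4), so quadratic reciprocity gives (343/809) = (809/343). Reduce: 809 ≡ 123 (mod 343). Now have (123/343).
Both 123 ≡ 3 and 343 ≡ 3 (mod 4), so reciprocity gives (123/343) = -(343/123). Reduce: 343 ≡ 97 (mod 123). Now have -(97/123).
97 ≡ 1 (mod 4), so quadratic reciprocity gives (97/123) = (123/97). Reduce: 123 ≡ 26 (mod 97). Now have -(26/97).
Factor out 2: 26 = 2·13. Since 97 ≡ 1 (mod 8), (2/97) = +1. Now have -(13/97).
13 ≡ 1 (mod 4), so quadratic reciprocity gives (13/97) = (97/13). Reduce: 97 ≡ 6 (mod 13). Now have -(6/13).
Factor out 2: 6 = 2·3. Since 13 ≡ 5 (mod 8), (2/13) = -1. Now have (3/13).
13 ≡ 1 (mod 4), so quadratic reciprocity gives (3/13) = (13/3). Reduce: 13 ≡ 1 (mod 3). Now have (1/3).
(1/3) = 1. Collecting the sign factors: 1.
The Legendre symbol is 1, so x^2 ≡ -1275 (mod 809) has solution.

yes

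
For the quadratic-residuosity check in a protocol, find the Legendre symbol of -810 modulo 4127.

1

(-810/4127)
  = (3317/4127)    [-810 ≡ 3317 mod 4127]
  = (4127/3317)    [QR: 3317 ≡ 1 mod 4, sign kept]
  = (810/3317)    [4127 ≡ 810 mod 3317]
  = -(405/3317)    [3317 ≡ 5 mod 8 ⇒ (2/3317) = -1]
  = -(3317/405)    [QR: 405 ≡ 1 mod 4, sign kept]
  = -(77/405)    [3317 ≡ 77 mod 405]
  = -(405/77)    [QR: 77 ≡ 1 mod 4, sign kept]
  = -(20/77)    [405 ≡ 20 mod 77]
  = -(5/77)    [77 ≡ 5 mod 8 ⇒ (2/77)^2 = +1]
  = -(77/5)    [QR: 5 ≡ 1 mod 4, sign kept]
  = -(2/5)    [77 ≡ 2 mod 5]
  = (1/5)    [5 ≡ 5 mod 8 ⇒ (2/5) = -1]
  = 1    [(1/5) = 1]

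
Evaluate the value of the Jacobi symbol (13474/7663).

Reduce the numerator: 13474 ≡ 5811 (mod 7663), so (13474/7663) = (5811/7663).
Both 5811 ≡ 3 and 7663 ≡ 3 (mod 4), so reciprocity gives (5811/7663) = -(7663/5811). Reduce: 7663 ≡ 1852 (mod 5811). Now have -(1852/5811).
Factor out 2: 1852 = 2^2·463. Since 5811 ≡ 3 (mod 8), (2/5811) = -1, and (2/5811)^2 = +1. Now have -(463/5811).
Both 463 ≡ 3 and 5811 ≡ 3 (mod 4), so reciprocity gives (463/5811) = -(5811/463). Reduce: 5811 ≡ 255 (mod 463). Now have (255/463).
Both 255 ≡ 3 and 463 ≡ 3 (mod 4), so reciprocity gives (255/463) = -(463/255). Reduce: 463 ≡ 208 (mod 255). Now have -(208/255).
Factor out 2: 208 = 2^4·13. Since 255 ≡ 7 (mod 8), (2/255) = +1, and (2/255)^4 = +1. Now have -(13/255).
13 ≡ 1 (mod 4), so quadratic reciprocity gives (13/255) = (255/13). Reduce: 255 ≡ 8 (mod 13). Now have -(8/13).
Factor out 2: 8 = 2^3. Since 13 ≡ 5 (mod 8), (2/13) = -1, and (2/13)^3 = -1. Now have (1/13).
(1/13) = 1. Collecting the sign factors: 1.

1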